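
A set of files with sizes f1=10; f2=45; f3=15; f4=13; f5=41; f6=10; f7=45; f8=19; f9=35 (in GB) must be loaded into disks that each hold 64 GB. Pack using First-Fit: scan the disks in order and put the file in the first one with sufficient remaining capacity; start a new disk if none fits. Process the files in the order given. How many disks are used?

5

f1 (10 GB) → disk 1 (remaining 54 GB)
f2 (45 GB) → disk 1 (remaining 9 GB)
f3 (15 GB) → disk 2 (remaining 49 GB)
f4 (13 GB) → disk 2 (remaining 36 GB)
f5 (41 GB) → disk 3 (remaining 23 GB)
f6 (10 GB) → disk 2 (remaining 26 GB)
f7 (45 GB) → disk 4 (remaining 19 GB)
f8 (19 GB) → disk 2 (remaining 7 GB)
f9 (35 GB) → disk 5 (remaining 29 GB)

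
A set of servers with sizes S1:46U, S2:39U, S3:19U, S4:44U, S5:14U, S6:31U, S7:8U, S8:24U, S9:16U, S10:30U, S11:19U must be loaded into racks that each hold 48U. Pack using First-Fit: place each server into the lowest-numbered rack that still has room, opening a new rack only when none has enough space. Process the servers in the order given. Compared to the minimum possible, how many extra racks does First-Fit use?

First-Fit: [46] [39,8] [19,14] [44] [31,16] [24,19] [30] → 7 racks.
Total size 290U; any packing needs at least ⌈290/48⌉ = 7 racks.
So 7 is already optimal.

0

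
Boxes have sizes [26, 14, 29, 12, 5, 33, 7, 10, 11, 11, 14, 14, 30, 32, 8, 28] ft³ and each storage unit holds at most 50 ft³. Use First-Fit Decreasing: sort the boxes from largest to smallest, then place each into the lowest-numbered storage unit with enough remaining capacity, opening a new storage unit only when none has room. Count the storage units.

6

Sorted descending: 33, 32, 30, 29, 28, 26, 14, 14, 14, 12, 11, 11, 10, 8, 7, 5.
Put 33 ft³ in storage unit 1; 17 ft³ remain.
Put 32 ft³ in storage unit 2; 18 ft³ remain.
Put 30 ft³ in storage unit 3; 20 ft³ remain.
Put 29 ft³ in storage unit 4; 21 ft³ remain.
Put 28 ft³ in storage unit 5; 22 ft³ remain.
Put 26 ft³ in storage unit 6; 24 ft³ remain.
Put 14 ft³ in storage unit 1; 3 ft³ remain.
Put 14 ft³ in storage unit 2; 4 ft³ remain.
Put 14 ft³ in storage unit 3; 6 ft³ remain.
Put 12 ft³ in storage unit 4; 9 ft³ remain.
Put 11 ft³ in storage unit 5; 11 ft³ remain.
Put 11 ft³ in storage unit 5; 0 ft³ remain.
Put 10 ft³ in storage unit 6; 14 ft³ remain.
Put 8 ft³ in storage unit 4; 1 ft³ remain.
Put 7 ft³ in storage unit 6; 7 ft³ remain.
Put 5 ft³ in storage unit 3; 1 ft³ remain.
Final storage units: [33,14] [32,14] [30,14,5] [29,12,8] [28,11,11] [26,10,7].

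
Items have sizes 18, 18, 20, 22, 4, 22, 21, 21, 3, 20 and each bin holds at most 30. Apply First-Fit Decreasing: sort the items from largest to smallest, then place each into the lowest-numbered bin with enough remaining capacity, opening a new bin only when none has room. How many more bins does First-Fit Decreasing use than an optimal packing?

0

First-Fit Decreasing: [22,4,3] [22] [21] [21] [20] [20] [18] [18] → 8 bins.
8 items exceed 15 (half the capacity), and no two of those can share a bin, so at least 8 bins are needed.
So 8 is already optimal.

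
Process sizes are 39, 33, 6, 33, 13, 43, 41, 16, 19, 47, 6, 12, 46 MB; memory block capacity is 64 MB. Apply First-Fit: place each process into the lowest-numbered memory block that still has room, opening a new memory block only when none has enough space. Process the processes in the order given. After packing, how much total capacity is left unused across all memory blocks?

Put 39 MB in memory block 1; 25 MB remain.
Put 33 MB in memory block 2; 31 MB remain.
Put 6 MB in memory block 1; 19 MB remain.
Put 33 MB in memory block 3; 31 MB remain.
Put 13 MB in memory block 1; 6 MB remain.
Put 43 MB in memory block 4; 21 MB remain.
Put 41 MB in memory block 5; 23 MB remain.
Put 16 MB in memory block 2; 15 MB remain.
Put 19 MB in memory block 3; 12 MB remain.
Put 47 MB in memory block 6; 17 MB remain.
Put 6 MB in memory block 1; 0 MB remain.
Put 12 MB in memory block 2; 3 MB remain.
Put 46 MB in memory block 7; 18 MB remain.
7 memory blocks × 64 MB = 448 MB; used 354 MB; unused 94 MB.

94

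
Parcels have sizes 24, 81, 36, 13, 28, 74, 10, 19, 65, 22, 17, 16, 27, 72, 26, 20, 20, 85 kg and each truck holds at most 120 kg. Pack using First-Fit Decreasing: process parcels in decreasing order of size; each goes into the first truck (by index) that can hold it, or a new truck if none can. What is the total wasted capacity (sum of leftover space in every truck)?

65

Sorted descending: 85, 81, 74, 72, 65, 36, 28, 27, 26, 24, 22, 20, 20, 19, 17, 16, 13, 10.
85 kg → truck 1 (remaining 35 kg)
81 kg → truck 2 (remaining 39 kg)
74 kg → truck 3 (remaining 46 kg)
72 kg → truck 4 (remaining 48 kg)
65 kg → truck 5 (remaining 55 kg)
36 kg → truck 2 (remaining 3 kg)
28 kg → truck 1 (remaining 7 kg)
27 kg → truck 3 (remaining 19 kg)
26 kg → truck 4 (remaining 22 kg)
24 kg → truck 5 (remaining 31 kg)
22 kg → truck 4 (remaining 0 kg)
20 kg → truck 5 (remaining 11 kg)
20 kg → truck 6 (remaining 100 kg)
19 kg → truck 3 (remaining 0 kg)
17 kg → truck 6 (remaining 83 kg)
16 kg → truck 6 (remaining 67 kg)
13 kg → truck 6 (remaining 54 kg)
10 kg → truck 5 (remaining 1 kg)
6 trucks × 120 kg = 720 kg; used 655 kg; unused 65 kg.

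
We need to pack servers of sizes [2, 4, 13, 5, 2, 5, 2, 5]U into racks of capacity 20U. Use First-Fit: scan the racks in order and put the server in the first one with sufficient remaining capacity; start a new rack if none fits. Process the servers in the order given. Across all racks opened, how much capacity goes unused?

Put 2U in rack 1; 18U remain.
Put 4U in rack 1; 14U remain.
Put 13U in rack 1; 1U remain.
Put 5U in rack 2; 15U remain.
Put 2U in rack 2; 13U remain.
Put 5U in rack 2; 8U remain.
Put 2U in rack 2; 6U remain.
Put 5U in rack 2; 1U remain.
2 racks × 20U = 40U; used 38U; unused 2U.

2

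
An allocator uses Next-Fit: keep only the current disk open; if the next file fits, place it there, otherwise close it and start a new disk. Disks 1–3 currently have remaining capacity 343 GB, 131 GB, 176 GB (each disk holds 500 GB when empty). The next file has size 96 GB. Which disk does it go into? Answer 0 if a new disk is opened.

Next-Fit only looks at disk 3, which has 176 GB free.
96 GB fits there.

3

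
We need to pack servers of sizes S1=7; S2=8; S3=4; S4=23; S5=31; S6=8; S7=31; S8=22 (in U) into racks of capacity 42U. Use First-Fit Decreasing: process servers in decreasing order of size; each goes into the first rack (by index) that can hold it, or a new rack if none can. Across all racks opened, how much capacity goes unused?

Sorted descending: 31, 31, 23, 22, 8, 8, 7, 4.
rack 1: place 31U, 11U left
rack 2: place 31U, 11U left
rack 3: place 23U, 19U left
rack 4: place 22U, 20U left
rack 1: place 8U, 3U left
rack 2: place 8U, 3U left
rack 3: place 7U, 12U left
rack 3: place 4U, 8U left
4 racks × 42U = 168U; used 134U; unused 34U.

34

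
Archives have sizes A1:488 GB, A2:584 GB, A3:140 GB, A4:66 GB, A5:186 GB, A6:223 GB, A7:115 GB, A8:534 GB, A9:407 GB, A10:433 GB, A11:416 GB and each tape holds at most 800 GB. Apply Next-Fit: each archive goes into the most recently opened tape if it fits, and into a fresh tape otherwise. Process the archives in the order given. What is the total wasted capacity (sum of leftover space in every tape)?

2008

A1 (488 GB) → tape 1 (remaining 312 GB)
A2 (584 GB) → tape 2 (remaining 216 GB)
A3 (140 GB) → tape 2 (remaining 76 GB)
A4 (66 GB) → tape 2 (remaining 10 GB)
A5 (186 GB) → tape 3 (remaining 614 GB)
A6 (223 GB) → tape 3 (remaining 391 GB)
A7 (115 GB) → tape 3 (remaining 276 GB)
A8 (534 GB) → tape 4 (remaining 266 GB)
A9 (407 GB) → tape 5 (remaining 393 GB)
A10 (433 GB) → tape 6 (remaining 367 GB)
A11 (416 GB) → tape 7 (remaining 384 GB)
7 tapes × 800 GB = 5600 GB; used 3592 GB; unused 2008 GB.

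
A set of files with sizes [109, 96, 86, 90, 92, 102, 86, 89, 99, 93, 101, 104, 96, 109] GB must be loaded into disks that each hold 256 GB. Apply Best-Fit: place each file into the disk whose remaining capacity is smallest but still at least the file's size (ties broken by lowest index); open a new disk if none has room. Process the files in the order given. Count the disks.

7 disks

Put 109 GB in disk 1; 147 GB remain.
Put 96 GB in disk 1; 51 GB remain.
Put 86 GB in disk 2; 170 GB remain.
Put 90 GB in disk 2; 80 GB remain.
Put 92 GB in disk 3; 164 GB remain.
Put 102 GB in disk 3; 62 GB remain.
Put 86 GB in disk 4; 170 GB remain.
Put 89 GB in disk 4; 81 GB remain.
Put 99 GB in disk 5; 157 GB remain.
Put 93 GB in disk 5; 64 GB remain.
Put 101 GB in disk 6; 155 GB remain.
Put 104 GB in disk 6; 51 GB remain.
Put 96 GB in disk 7; 160 GB remain.
Put 109 GB in disk 7; 51 GB remain.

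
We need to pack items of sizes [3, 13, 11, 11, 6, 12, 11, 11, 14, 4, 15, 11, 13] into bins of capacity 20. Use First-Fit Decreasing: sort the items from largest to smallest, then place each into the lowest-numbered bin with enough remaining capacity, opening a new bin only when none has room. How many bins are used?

Sorted descending: 15, 14, 13, 13, 12, 11, 11, 11, 11, 11, 6, 4, 3.
15 → bin 1 (remaining 5)
14 → bin 2 (remaining 6)
13 → bin 3 (remaining 7)
13 → bin 4 (remaining 7)
12 → bin 5 (remaining 8)
11 → bin 6 (remaining 9)
11 → bin 7 (remaining 9)
11 → bin 8 (remaining 9)
11 → bin 9 (remaining 9)
11 → bin 10 (remaining 9)
6 → bin 2 (remaining 0)
4 → bin 1 (remaining 1)
3 → bin 3 (remaining 4)

10 bins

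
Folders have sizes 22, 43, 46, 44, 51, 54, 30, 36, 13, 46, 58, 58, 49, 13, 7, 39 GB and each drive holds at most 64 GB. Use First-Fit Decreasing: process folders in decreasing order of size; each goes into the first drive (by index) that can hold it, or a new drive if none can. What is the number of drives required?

Sorted descending: 58, 58, 54, 51, 49, 46, 46, 44, 43, 39, 36, 30, 22, 13, 13, 7.
drive 1: place 58 GB, 6 GB left
drive 2: place 58 GB, 6 GB left
drive 3: place 54 GB, 10 GB left
drive 4: place 51 GB, 13 GB left
drive 5: place 49 GB, 15 GB left
drive 6: place 46 GB, 18 GB left
drive 7: place 46 GB, 18 GB left
drive 8: place 44 GB, 20 GB left
drive 9: place 43 GB, 21 GB left
drive 10: place 39 GB, 25 GB left
drive 11: place 36 GB, 28 GB left
drive 12: place 30 GB, 34 GB left
drive 10: place 22 GB, 3 GB left
drive 4: place 13 GB, 0 GB left
drive 5: place 13 GB, 2 GB left
drive 3: place 7 GB, 3 GB left
Final drives: [58] [58] [54,7] [51,13] [49,13] [46] [46] [44] [43] [39,22] [36] [30].

12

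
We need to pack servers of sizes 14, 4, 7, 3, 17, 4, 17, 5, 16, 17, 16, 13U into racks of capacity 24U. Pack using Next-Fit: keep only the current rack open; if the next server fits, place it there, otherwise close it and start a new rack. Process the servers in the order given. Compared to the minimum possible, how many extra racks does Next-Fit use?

1

Next-Fit: [14,4] [7,3] [17,4] [17,5] [16] [17] [16] [13] → 8 racks.
7 servers exceed 12U (half the capacity), and no two of those can share a rack, so at least 7 racks are needed.
An optimal packing achieves that bound: [17,7] [17,5] [17,4,3] [16,4] [16] [14] [13] → 7 racks.
Excess: 8 − 7 = 1.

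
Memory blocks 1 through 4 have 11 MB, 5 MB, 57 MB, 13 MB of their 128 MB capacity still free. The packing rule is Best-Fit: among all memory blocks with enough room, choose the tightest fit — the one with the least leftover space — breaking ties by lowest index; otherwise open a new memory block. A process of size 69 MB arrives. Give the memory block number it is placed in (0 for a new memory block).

No memory block has ≥ 69 MB free, so a new memory block is opened.

0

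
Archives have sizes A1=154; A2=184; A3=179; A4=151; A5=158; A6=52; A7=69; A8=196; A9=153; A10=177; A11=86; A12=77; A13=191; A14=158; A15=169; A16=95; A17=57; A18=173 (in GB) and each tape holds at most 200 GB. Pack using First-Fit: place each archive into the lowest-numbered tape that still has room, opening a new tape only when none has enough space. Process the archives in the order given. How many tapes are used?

15

tape 1: place A1 (154 GB), 46 GB left
tape 2: place A2 (184 GB), 16 GB left
tape 3: place A3 (179 GB), 21 GB left
tape 4: place A4 (151 GB), 49 GB left
tape 5: place A5 (158 GB), 42 GB left
tape 6: place A6 (52 GB), 148 GB left
tape 6: place A7 (69 GB), 79 GB left
tape 7: place A8 (196 GB), 4 GB left
tape 8: place A9 (153 GB), 47 GB left
tape 9: place A10 (177 GB), 23 GB left
tape 10: place A11 (86 GB), 114 GB left
tape 6: place A12 (77 GB), 2 GB left
tape 11: place A13 (191 GB), 9 GB left
tape 12: place A14 (158 GB), 42 GB left
tape 13: place A15 (169 GB), 31 GB left
tape 10: place A16 (95 GB), 19 GB left
tape 14: place A17 (57 GB), 143 GB left
tape 15: place A18 (173 GB), 27 GB left
Final tapes: [154] [184] [179] [151] [158] [52,69,77] [196] [153] [177] [86,95] [191] [158] [169] [57] [173].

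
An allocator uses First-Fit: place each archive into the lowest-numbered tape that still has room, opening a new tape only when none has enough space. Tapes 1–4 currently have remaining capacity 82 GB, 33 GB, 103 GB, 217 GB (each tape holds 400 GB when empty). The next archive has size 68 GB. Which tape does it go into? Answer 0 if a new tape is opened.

1

Tapes with room: tape 1 (82 GB), tape 3 (103 GB), tape 4 (217 GB).
The first with room is tape 1.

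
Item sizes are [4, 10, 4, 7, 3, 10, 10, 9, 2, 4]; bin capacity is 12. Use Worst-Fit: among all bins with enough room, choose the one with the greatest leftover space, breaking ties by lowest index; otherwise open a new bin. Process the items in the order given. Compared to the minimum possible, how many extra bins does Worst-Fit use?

1

Worst-Fit: [4,4,2] [10] [7,3] [10] [10] [9] [4] → 7 bins.
Total size 63; any packing needs at least ⌈63/12⌉ = 6 bins.
An optimal packing achieves that bound: [10,2] [10] [10] [9,3] [7,4] [4,4] → 6 bins.
Excess: 7 − 6 = 1.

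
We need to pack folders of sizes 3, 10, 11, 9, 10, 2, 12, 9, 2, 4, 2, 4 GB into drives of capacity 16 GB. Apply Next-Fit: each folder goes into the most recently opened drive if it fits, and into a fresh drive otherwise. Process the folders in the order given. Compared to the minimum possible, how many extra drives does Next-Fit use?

Next-Fit: [3,10] [11] [9] [10,2] [12] [9,2,4] [2,4] → 7 drives.
6 folders exceed 8 GB (half the capacity), and no two of those can share a drive, so at least 6 drives are needed.
An optimal packing achieves that bound: [12,4] [11,4] [10,3,2] [10,2,2] [9] [9] → 6 drives.
Excess: 7 − 6 = 1.

1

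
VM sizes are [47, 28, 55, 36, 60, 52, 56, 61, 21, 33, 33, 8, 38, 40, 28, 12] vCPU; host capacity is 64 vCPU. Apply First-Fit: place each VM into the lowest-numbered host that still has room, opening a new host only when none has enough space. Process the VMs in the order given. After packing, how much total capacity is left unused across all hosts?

96

47 vCPU → host 1 (remaining 17 vCPU)
28 vCPU → host 2 (remaining 36 vCPU)
55 vCPU → host 3 (remaining 9 vCPU)
36 vCPU → host 2 (remaining 0 vCPU)
60 vCPU → host 4 (remaining 4 vCPU)
52 vCPU → host 5 (remaining 12 vCPU)
56 vCPU → host 6 (remaining 8 vCPU)
61 vCPU → host 7 (remaining 3 vCPU)
21 vCPU → host 8 (remaining 43 vCPU)
33 vCPU → host 8 (remaining 10 vCPU)
33 vCPU → host 9 (remaining 31 vCPU)
8 vCPU → host 1 (remaining 9 vCPU)
38 vCPU → host 10 (remaining 26 vCPU)
40 vCPU → host 11 (remaining 24 vCPU)
28 vCPU → host 9 (remaining 3 vCPU)
12 vCPU → host 5 (remaining 0 vCPU)
11 hosts × 64 vCPU = 704 vCPU; used 608 vCPU; unused 96 vCPU.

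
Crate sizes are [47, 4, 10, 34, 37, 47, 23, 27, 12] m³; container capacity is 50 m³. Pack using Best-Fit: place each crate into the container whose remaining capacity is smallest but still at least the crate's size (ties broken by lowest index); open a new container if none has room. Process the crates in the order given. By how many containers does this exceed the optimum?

0

Best-Fit: [47] [4,10,34] [37,12] [47] [23,27] → 5 containers.
Total size 241 m³; any packing needs at least ⌈241/50⌉ = 5 containers.
So 5 is already optimal.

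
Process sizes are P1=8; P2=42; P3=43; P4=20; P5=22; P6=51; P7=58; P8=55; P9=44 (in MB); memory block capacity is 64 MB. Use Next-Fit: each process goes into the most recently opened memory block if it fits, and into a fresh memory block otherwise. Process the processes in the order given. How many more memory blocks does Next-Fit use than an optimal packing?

Next-Fit: [8,42] [43,20] [22] [51] [58] [55] [44] → 7 memory blocks.
Total size 343 MB; any packing needs at least ⌈343/64⌉ = 6 memory blocks.
An optimal packing achieves that bound: [58] [55,8] [51] [44,20] [43] [42,22] → 6 memory blocks.
Excess: 7 − 6 = 1.

1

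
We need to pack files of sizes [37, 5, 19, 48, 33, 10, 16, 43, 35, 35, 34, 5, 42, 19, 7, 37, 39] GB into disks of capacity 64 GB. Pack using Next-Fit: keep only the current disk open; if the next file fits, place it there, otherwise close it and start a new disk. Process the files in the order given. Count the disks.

10

disk 1: place 37 GB, 27 GB left
disk 1: place 5 GB, 22 GB left
disk 1: place 19 GB, 3 GB left
disk 2: place 48 GB, 16 GB left
disk 3: place 33 GB, 31 GB left
disk 3: place 10 GB, 21 GB left
disk 3: place 16 GB, 5 GB left
disk 4: place 43 GB, 21 GB left
disk 5: place 35 GB, 29 GB left
disk 6: place 35 GB, 29 GB left
disk 7: place 34 GB, 30 GB left
disk 7: place 5 GB, 25 GB left
disk 8: place 42 GB, 22 GB left
disk 8: place 19 GB, 3 GB left
disk 9: place 7 GB, 57 GB left
disk 9: place 37 GB, 20 GB left
disk 10: place 39 GB, 25 GB left
Final disks: [37,5,19] [48] [33,10,16] [43] [35] [35] [34,5] [42,19] [7,37] [39].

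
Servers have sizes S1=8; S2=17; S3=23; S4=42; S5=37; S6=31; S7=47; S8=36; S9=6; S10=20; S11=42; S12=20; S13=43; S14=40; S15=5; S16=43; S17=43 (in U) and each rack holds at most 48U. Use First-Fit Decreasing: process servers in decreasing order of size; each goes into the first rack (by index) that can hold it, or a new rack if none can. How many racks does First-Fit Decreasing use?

12

Sorted descending: 47, 43, 43, 43, 42, 42, 40, 37, 36, 31, 23, 20, 20, 17, 8, 6, 5.
rack 1: place 47U, 1U left
rack 2: place 43U, 5U left
rack 3: place 43U, 5U left
rack 4: place 43U, 5U left
rack 5: place 42U, 6U left
rack 6: place 42U, 6U left
rack 7: place 40U, 8U left
rack 8: place 37U, 11U left
rack 9: place 36U, 12U left
rack 10: place 31U, 17U left
rack 11: place 23U, 25U left
rack 11: place 20U, 5U left
rack 12: place 20U, 28U left
rack 10: place 17U, 0U left
rack 7: place 8U, 0U left
rack 5: place 6U, 0U left
rack 2: place 5U, 0U left
Final racks: [47] [43,5] [43] [43] [42,6] [42] [40,8] [37] [36] [31,17] [23,20] [20].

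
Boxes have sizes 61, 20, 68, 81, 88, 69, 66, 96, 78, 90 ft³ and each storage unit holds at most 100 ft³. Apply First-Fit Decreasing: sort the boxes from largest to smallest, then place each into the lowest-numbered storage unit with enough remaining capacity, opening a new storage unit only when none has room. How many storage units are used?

Sorted descending: 96, 90, 88, 81, 78, 69, 68, 66, 61, 20.
storage unit 1: place 96 ft³, 4 ft³ left
storage unit 2: place 90 ft³, 10 ft³ left
storage unit 3: place 88 ft³, 12 ft³ left
storage unit 4: place 81 ft³, 19 ft³ left
storage unit 5: place 78 ft³, 22 ft³ left
storage unit 6: place 69 ft³, 31 ft³ left
storage unit 7: place 68 ft³, 32 ft³ left
storage unit 8: place 66 ft³, 34 ft³ left
storage unit 9: place 61 ft³, 39 ft³ left
storage unit 5: place 20 ft³, 2 ft³ left
Final storage units: [96] [90] [88] [81] [78,20] [69] [68] [66] [61].

9 storage units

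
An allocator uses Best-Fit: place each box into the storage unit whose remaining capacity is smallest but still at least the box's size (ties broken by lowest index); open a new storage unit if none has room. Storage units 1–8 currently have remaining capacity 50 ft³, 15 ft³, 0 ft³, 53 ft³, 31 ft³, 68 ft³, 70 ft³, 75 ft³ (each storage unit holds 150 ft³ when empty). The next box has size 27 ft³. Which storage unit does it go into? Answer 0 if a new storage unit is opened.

5

Storage units with room: storage unit 1 (50 ft³), storage unit 4 (53 ft³), storage unit 5 (31 ft³), storage unit 6 (68 ft³), storage unit 7 (70 ft³), storage unit 8 (75 ft³).
Tightest fit is storage unit 5 with 31 ft³ free.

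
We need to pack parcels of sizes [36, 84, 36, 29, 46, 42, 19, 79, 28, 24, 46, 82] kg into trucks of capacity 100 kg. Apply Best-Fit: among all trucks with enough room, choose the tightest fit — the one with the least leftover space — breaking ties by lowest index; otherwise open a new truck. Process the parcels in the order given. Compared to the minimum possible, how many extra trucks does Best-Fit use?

1

Best-Fit: [36,36,28] [84] [29,46,19] [42,24] [79] [46] [82] → 7 trucks.
Total size 551 kg; any packing needs at least ⌈551/100⌉ = 6 trucks.
An optimal packing achieves that bound: [84] [82] [79,19] [46,46] [42,29,28] [36,36,24] → 6 trucks.
Excess: 7 − 6 = 1.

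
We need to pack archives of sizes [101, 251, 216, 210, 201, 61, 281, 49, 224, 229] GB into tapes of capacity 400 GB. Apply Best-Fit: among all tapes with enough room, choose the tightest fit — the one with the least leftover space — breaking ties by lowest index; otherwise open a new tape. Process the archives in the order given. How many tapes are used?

7

101 GB → tape 1 (remaining 299 GB)
251 GB → tape 1 (remaining 48 GB)
216 GB → tape 2 (remaining 184 GB)
210 GB → tape 3 (remaining 190 GB)
201 GB → tape 4 (remaining 199 GB)
61 GB → tape 2 (remaining 123 GB)
281 GB → tape 5 (remaining 119 GB)
49 GB → tape 5 (remaining 70 GB)
224 GB → tape 6 (remaining 176 GB)
229 GB → tape 7 (remaining 171 GB)
Final tapes: [101,251] [216,61] [210] [201] [281,49] [224] [229].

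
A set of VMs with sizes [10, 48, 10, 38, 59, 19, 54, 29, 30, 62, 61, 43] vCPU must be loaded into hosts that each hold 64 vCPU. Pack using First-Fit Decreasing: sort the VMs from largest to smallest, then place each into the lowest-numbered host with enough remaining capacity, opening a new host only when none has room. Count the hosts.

8

Sorted descending: 62, 61, 59, 54, 48, 43, 38, 30, 29, 19, 10, 10.
62 vCPU → host 1 (remaining 2 vCPU)
61 vCPU → host 2 (remaining 3 vCPU)
59 vCPU → host 3 (remaining 5 vCPU)
54 vCPU → host 4 (remaining 10 vCPU)
48 vCPU → host 5 (remaining 16 vCPU)
43 vCPU → host 6 (remaining 21 vCPU)
38 vCPU → host 7 (remaining 26 vCPU)
30 vCPU → host 8 (remaining 34 vCPU)
29 vCPU → host 8 (remaining 5 vCPU)
19 vCPU → host 6 (remaining 2 vCPU)
10 vCPU → host 4 (remaining 0 vCPU)
10 vCPU → host 5 (remaining 6 vCPU)
Final hosts: [62] [61] [59] [54,10] [48,10] [43,19] [38] [30,29].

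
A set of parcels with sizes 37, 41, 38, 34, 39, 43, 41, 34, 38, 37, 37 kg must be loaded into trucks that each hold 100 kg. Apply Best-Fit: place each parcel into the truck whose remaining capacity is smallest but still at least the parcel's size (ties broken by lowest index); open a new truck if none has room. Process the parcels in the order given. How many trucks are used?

6 trucks

truck 1: place 37 kg, 63 kg left
truck 1: place 41 kg, 22 kg left
truck 2: place 38 kg, 62 kg left
truck 2: place 34 kg, 28 kg left
truck 3: place 39 kg, 61 kg left
truck 3: place 43 kg, 18 kg left
truck 4: place 41 kg, 59 kg left
truck 4: place 34 kg, 25 kg left
truck 5: place 38 kg, 62 kg left
truck 5: place 37 kg, 25 kg left
truck 6: place 37 kg, 63 kg left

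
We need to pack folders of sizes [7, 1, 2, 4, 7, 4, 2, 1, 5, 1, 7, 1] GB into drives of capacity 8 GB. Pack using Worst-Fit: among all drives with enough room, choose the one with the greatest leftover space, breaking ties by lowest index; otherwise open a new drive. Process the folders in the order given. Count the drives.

6

Put 7 GB in drive 1; 1 GB remain.
Put 1 GB in drive 1; 0 GB remain.
Put 2 GB in drive 2; 6 GB remain.
Put 4 GB in drive 2; 2 GB remain.
Put 7 GB in drive 3; 1 GB remain.
Put 4 GB in drive 4; 4 GB remain.
Put 2 GB in drive 4; 2 GB remain.
Put 1 GB in drive 2; 1 GB remain.
Put 5 GB in drive 5; 3 GB remain.
Put 1 GB in drive 5; 2 GB remain.
Put 7 GB in drive 6; 1 GB remain.
Put 1 GB in drive 4; 1 GB remain.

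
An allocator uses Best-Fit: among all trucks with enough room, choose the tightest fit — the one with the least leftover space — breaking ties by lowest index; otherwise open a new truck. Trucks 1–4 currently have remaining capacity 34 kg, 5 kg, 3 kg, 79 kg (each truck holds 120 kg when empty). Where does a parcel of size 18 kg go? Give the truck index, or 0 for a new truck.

Trucks with room: truck 1 (34 kg), truck 4 (79 kg).
Tightest fit is truck 1 with 34 kg free.

1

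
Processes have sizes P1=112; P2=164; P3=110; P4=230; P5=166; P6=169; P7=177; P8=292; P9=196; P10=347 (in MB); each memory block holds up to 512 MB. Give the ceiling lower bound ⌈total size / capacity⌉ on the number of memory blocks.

4

Total size = 112 + 164 + 110 + 230 + 166 + 169 + 177 + 292 + 196 + 347 = 1963 MB.
⌈1963 / 512⌉ = 4.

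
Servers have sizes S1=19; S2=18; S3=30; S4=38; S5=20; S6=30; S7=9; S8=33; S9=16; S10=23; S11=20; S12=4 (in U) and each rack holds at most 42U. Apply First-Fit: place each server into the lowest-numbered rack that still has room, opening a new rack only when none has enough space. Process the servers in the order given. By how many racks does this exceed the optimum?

1

First-Fit: [19,18,4] [30,9] [38] [20,16] [30] [33] [23] [20] → 8 racks.
Total size 260U; any packing needs at least ⌈260/42⌉ = 7 racks.
An optimal packing achieves that bound: [38,4] [33,9] [30] [30] [23,19] [20,20] [18,16] → 7 racks.
Excess: 8 − 7 = 1.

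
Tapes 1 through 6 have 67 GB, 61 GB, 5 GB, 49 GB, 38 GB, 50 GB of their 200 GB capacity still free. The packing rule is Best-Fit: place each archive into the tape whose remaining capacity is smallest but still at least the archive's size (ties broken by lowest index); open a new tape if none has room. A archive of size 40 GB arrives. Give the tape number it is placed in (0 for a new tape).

4

Tapes with room: tape 1 (67 GB), tape 2 (61 GB), tape 4 (49 GB), tape 6 (50 GB).
Tightest fit is tape 4 with 49 GB free.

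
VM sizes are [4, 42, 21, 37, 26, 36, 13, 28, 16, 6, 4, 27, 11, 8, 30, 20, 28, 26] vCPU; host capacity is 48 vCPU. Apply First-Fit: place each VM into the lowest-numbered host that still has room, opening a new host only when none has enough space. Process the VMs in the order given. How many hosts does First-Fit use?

4 vCPU → host 1 (remaining 44 vCPU)
42 vCPU → host 1 (remaining 2 vCPU)
21 vCPU → host 2 (remaining 27 vCPU)
37 vCPU → host 3 (remaining 11 vCPU)
26 vCPU → host 2 (remaining 1 vCPU)
36 vCPU → host 4 (remaining 12 vCPU)
13 vCPU → host 5 (remaining 35 vCPU)
28 vCPU → host 5 (remaining 7 vCPU)
16 vCPU → host 6 (remaining 32 vCPU)
6 vCPU → host 3 (remaining 5 vCPU)
4 vCPU → host 3 (remaining 1 vCPU)
27 vCPU → host 6 (remaining 5 vCPU)
11 vCPU → host 4 (remaining 1 vCPU)
8 vCPU → host 7 (remaining 40 vCPU)
30 vCPU → host 7 (remaining 10 vCPU)
20 vCPU → host 8 (remaining 28 vCPU)
28 vCPU → host 8 (remaining 0 vCPU)
26 vCPU → host 9 (remaining 22 vCPU)
Final hosts: [4,42] [21,26] [37,6,4] [36,11] [13,28] [16,27] [8,30] [20,28] [26].

9 hosts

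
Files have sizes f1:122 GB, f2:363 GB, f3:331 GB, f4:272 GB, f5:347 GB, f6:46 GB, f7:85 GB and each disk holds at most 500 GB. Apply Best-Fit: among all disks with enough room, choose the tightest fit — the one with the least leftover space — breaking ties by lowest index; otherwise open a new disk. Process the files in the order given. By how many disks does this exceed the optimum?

0

Best-Fit: [122,363] [331] [272] [347,46,85] → 4 disks.
Total size 1566 GB; any packing needs at least ⌈1566/500⌉ = 4 disks.
So 4 is already optimal.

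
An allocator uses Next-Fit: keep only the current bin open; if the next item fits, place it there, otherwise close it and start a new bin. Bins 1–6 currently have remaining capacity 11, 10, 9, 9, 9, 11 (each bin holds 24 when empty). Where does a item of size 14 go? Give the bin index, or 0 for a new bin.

Next-Fit only looks at bin 6, which has 11 free.
14 does not fit, so a new bin is opened.

0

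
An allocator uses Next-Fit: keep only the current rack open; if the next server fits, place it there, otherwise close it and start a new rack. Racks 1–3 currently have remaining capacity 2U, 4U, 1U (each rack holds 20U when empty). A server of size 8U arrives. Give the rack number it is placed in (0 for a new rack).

Next-Fit only looks at rack 3, which has 1U free.
8U does not fit, so a new rack is opened.

0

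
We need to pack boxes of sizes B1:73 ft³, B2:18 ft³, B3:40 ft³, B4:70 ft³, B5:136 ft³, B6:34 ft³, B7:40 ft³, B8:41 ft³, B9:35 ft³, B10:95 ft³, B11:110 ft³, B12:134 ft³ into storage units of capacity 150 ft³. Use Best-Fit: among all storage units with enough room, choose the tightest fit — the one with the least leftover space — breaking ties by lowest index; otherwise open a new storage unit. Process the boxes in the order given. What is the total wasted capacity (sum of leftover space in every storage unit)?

224

storage unit 1: place B1 (73 ft³), 77 ft³ left
storage unit 1: place B2 (18 ft³), 59 ft³ left
storage unit 1: place B3 (40 ft³), 19 ft³ left
storage unit 2: place B4 (70 ft³), 80 ft³ left
storage unit 3: place B5 (136 ft³), 14 ft³ left
storage unit 2: place B6 (34 ft³), 46 ft³ left
storage unit 2: place B7 (40 ft³), 6 ft³ left
storage unit 4: place B8 (41 ft³), 109 ft³ left
storage unit 4: place B9 (35 ft³), 74 ft³ left
storage unit 5: place B10 (95 ft³), 55 ft³ left
storage unit 6: place B11 (110 ft³), 40 ft³ left
storage unit 7: place B12 (134 ft³), 16 ft³ left
7 storage units × 150 ft³ = 1050 ft³; used 826 ft³; unused 224 ft³.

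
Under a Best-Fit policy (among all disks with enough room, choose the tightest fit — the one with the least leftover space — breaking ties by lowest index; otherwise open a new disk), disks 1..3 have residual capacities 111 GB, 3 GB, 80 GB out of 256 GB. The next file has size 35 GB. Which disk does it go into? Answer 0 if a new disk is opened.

Disks with room: disk 1 (111 GB), disk 3 (80 GB).
Tightest fit is disk 3 with 80 GB free.

3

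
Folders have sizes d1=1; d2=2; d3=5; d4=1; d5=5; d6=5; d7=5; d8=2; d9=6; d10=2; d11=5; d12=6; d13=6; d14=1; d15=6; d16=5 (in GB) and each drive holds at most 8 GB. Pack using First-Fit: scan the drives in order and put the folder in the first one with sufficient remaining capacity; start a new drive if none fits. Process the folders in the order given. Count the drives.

10 drives

d1 (1 GB) → drive 1 (remaining 7 GB)
d2 (2 GB) → drive 1 (remaining 5 GB)
d3 (5 GB) → drive 1 (remaining 0 GB)
d4 (1 GB) → drive 2 (remaining 7 GB)
d5 (5 GB) → drive 2 (remaining 2 GB)
d6 (5 GB) → drive 3 (remaining 3 GB)
d7 (5 GB) → drive 4 (remaining 3 GB)
d8 (2 GB) → drive 2 (remaining 0 GB)
d9 (6 GB) → drive 5 (remaining 2 GB)
d10 (2 GB) → drive 3 (remaining 1 GB)
d11 (5 GB) → drive 6 (remaining 3 GB)
d12 (6 GB) → drive 7 (remaining 2 GB)
d13 (6 GB) → drive 8 (remaining 2 GB)
d14 (1 GB) → drive 3 (remaining 0 GB)
d15 (6 GB) → drive 9 (remaining 2 GB)
d16 (5 GB) → drive 10 (remaining 3 GB)
Final drives: [1,2,5] [1,5,2] [5,2,1] [5] [6] [5] [6] [6] [6] [5].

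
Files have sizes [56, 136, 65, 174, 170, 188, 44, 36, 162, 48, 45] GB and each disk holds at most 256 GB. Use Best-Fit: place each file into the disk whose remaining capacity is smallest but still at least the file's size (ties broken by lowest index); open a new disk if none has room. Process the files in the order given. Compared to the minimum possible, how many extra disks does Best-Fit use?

0

Best-Fit: [56,136,44] [65,174] [170,48] [188,36] [162,45] → 5 disks.
Total size 1124 GB; any packing needs at least ⌈1124/256⌉ = 5 disks.
So 5 is already optimal.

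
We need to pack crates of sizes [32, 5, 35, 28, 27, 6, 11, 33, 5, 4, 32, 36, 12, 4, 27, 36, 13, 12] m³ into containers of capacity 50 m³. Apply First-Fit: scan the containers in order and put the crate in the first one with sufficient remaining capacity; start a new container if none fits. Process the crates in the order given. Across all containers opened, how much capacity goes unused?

92

container 1: place 32 m³, 18 m³ left
container 1: place 5 m³, 13 m³ left
container 2: place 35 m³, 15 m³ left
container 3: place 28 m³, 22 m³ left
container 4: place 27 m³, 23 m³ left
container 1: place 6 m³, 7 m³ left
container 2: place 11 m³, 4 m³ left
container 5: place 33 m³, 17 m³ left
container 1: place 5 m³, 2 m³ left
container 2: place 4 m³, 0 m³ left
container 6: place 32 m³, 18 m³ left
container 7: place 36 m³, 14 m³ left
container 3: place 12 m³, 10 m³ left
container 3: place 4 m³, 6 m³ left
container 8: place 27 m³, 23 m³ left
container 9: place 36 m³, 14 m³ left
container 4: place 13 m³, 10 m³ left
container 5: place 12 m³, 5 m³ left
9 containers × 50 m³ = 450 m³; used 358 m³; unused 92 m³.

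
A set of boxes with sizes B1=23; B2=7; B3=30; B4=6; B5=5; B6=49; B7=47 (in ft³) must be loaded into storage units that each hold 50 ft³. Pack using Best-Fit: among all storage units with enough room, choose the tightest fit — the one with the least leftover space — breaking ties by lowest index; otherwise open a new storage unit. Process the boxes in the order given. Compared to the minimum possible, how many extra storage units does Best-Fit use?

0

Best-Fit: [23,7,6,5] [30] [49] [47] → 4 storage units.
Total size 167 ft³; any packing needs at least ⌈167/50⌉ = 4 storage units.
So 4 is already optimal.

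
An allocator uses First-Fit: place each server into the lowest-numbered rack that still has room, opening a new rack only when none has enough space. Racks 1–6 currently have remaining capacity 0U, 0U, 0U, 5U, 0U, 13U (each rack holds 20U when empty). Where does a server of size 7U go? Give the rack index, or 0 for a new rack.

Racks with room: rack 6 (13U).
The first with room is rack 6.

6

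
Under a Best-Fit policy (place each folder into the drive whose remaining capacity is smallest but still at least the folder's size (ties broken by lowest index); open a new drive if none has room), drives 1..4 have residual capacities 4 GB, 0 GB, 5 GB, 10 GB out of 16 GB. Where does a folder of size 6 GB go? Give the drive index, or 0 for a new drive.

4

Drives with room: drive 4 (10 GB).
Tightest fit is drive 4 with 10 GB free.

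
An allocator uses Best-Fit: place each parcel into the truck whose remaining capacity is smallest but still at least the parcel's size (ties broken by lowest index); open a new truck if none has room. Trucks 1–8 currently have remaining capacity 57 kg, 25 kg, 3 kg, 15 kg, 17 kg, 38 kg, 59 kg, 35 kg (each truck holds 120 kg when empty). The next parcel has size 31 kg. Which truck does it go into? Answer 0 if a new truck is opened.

Trucks with room: truck 1 (57 kg), truck 6 (38 kg), truck 7 (59 kg), truck 8 (35 kg).
Tightest fit is truck 8 with 35 kg free.

8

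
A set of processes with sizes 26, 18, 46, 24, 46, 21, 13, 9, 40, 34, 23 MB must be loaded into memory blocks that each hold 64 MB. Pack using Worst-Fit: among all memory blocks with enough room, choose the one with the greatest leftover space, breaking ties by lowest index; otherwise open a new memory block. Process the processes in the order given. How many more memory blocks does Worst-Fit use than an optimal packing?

Worst-Fit: [26,18,13] [46] [24,21,9] [46] [40] [34,23] → 6 memory blocks.
Total size 300 MB; any packing needs at least ⌈300/64⌉ = 5 memory blocks.
An optimal packing achieves that bound: [46,18] [46,13] [40,24] [34,26] [23,21,9] → 5 memory blocks.
Excess: 6 − 5 = 1.

1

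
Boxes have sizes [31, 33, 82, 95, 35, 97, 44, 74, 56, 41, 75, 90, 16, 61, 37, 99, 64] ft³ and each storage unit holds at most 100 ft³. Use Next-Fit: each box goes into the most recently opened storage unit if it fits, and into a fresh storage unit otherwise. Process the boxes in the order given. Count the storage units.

storage unit 1: place 31 ft³, 69 ft³ left
storage unit 1: place 33 ft³, 36 ft³ left
storage unit 2: place 82 ft³, 18 ft³ left
storage unit 3: place 95 ft³, 5 ft³ left
storage unit 4: place 35 ft³, 65 ft³ left
storage unit 5: place 97 ft³, 3 ft³ left
storage unit 6: place 44 ft³, 56 ft³ left
storage unit 7: place 74 ft³, 26 ft³ left
storage unit 8: place 56 ft³, 44 ft³ left
storage unit 8: place 41 ft³, 3 ft³ left
storage unit 9: place 75 ft³, 25 ft³ left
storage unit 10: place 90 ft³, 10 ft³ left
storage unit 11: place 16 ft³, 84 ft³ left
storage unit 11: place 61 ft³, 23 ft³ left
storage unit 12: place 37 ft³, 63 ft³ left
storage unit 13: place 99 ft³, 1 ft³ left
storage unit 14: place 64 ft³, 36 ft³ left
Final storage units: [31,33] [82] [95] [35] [97] [44] [74] [56,41] [75] [90] [16,61] [37] [99] [64].

14 storage units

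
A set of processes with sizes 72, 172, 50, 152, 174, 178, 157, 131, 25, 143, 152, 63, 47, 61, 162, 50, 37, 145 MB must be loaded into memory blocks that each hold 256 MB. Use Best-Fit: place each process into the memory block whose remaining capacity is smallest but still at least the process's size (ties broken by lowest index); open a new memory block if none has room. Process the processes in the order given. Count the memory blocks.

10 memory blocks

Put 72 MB in memory block 1; 184 MB remain.
Put 172 MB in memory block 1; 12 MB remain.
Put 50 MB in memory block 2; 206 MB remain.
Put 152 MB in memory block 2; 54 MB remain.
Put 174 MB in memory block 3; 82 MB remain.
Put 178 MB in memory block 4; 78 MB remain.
Put 157 MB in memory block 5; 99 MB remain.
Put 131 MB in memory block 6; 125 MB remain.
Put 25 MB in memory block 2; 29 MB remain.
Put 143 MB in memory block 7; 113 MB remain.
Put 152 MB in memory block 8; 104 MB remain.
Put 63 MB in memory block 4; 15 MB remain.
Put 47 MB in memory block 3; 35 MB remain.
Put 61 MB in memory block 5; 38 MB remain.
Put 162 MB in memory block 9; 94 MB remain.
Put 50 MB in memory block 9; 44 MB remain.
Put 37 MB in memory block 5; 1 MB remain.
Put 145 MB in memory block 10; 111 MB remain.
Final memory blocks: [72,172] [50,152,25] [174,47] [178,63] [157,61,37] [131] [143] [152] [162,50] [145].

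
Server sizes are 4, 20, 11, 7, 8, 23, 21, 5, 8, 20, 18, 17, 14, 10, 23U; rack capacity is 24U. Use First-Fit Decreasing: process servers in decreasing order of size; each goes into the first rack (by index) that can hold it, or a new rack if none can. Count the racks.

10 racks

Sorted descending: 23, 23, 21, 20, 20, 18, 17, 14, 11, 10, 8, 8, 7, 5, 4.
23U → rack 1 (remaining 1U)
23U → rack 2 (remaining 1U)
21U → rack 3 (remaining 3U)
20U → rack 4 (remaining 4U)
20U → rack 5 (remaining 4U)
18U → rack 6 (remaining 6U)
17U → rack 7 (remaining 7U)
14U → rack 8 (remaining 10U)
11U → rack 9 (remaining 13U)
10U → rack 8 (remaining 0U)
8U → rack 9 (remaining 5U)
8U → rack 10 (remaining 16U)
7U → rack 7 (remaining 0U)
5U → rack 6 (remaining 1U)
4U → rack 4 (remaining 0U)
Final racks: [23] [23] [21] [20,4] [20] [18,5] [17,7] [14,10] [11,8] [8].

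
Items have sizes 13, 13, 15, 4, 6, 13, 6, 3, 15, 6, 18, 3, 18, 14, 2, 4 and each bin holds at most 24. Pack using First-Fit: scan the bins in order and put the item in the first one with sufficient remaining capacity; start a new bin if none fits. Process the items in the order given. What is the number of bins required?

8 bins

bin 1: place 13, 11 left
bin 2: place 13, 11 left
bin 3: place 15, 9 left
bin 1: place 4, 7 left
bin 1: place 6, 1 left
bin 4: place 13, 11 left
bin 2: place 6, 5 left
bin 2: place 3, 2 left
bin 5: place 15, 9 left
bin 3: place 6, 3 left
bin 6: place 18, 6 left
bin 3: place 3, 0 left
bin 7: place 18, 6 left
bin 8: place 14, 10 left
bin 2: place 2, 0 left
bin 4: place 4, 7 left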